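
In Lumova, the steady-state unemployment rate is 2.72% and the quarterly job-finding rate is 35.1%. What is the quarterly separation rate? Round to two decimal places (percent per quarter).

Separation rate ≈ 0.98% per quarter.

From u* = s/(s+f): s = u·f/(1−u).
s = 0.0272 × 35.1 / (1 − 0.0272) = 0.9547 / 0.9728 ≈ 0.98% per quarter.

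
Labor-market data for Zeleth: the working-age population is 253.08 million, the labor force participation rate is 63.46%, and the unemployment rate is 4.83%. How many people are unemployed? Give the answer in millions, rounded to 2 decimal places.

Labor force = 0.6346 × 253.08 = 160.60 million.
Unemployed = 0.0483 × 160.60 ≈ 7.76 million.

About 7.76 million are unemployed.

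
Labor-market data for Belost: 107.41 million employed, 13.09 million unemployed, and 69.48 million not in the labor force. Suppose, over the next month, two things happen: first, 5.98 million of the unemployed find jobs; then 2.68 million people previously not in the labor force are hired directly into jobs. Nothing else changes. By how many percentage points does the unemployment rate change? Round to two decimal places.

The unemployment rate changes by −5.09 percentage points.

Initially, labor force = 107.41 + 13.09 = 120.50 million, so u = 13.09/120.50 = 10.86%.
After the first change, unemployed falls and employed rises by 5.98; labor force unchanged → E = 113.39, U = 7.11, labor force = 120.50 million.
After the second change, employed and labor force both rise by 2.68; unemployed unchanged → E = 116.07, U = 7.11, labor force = 123.18 million.
New unemployment rate = 7.11 / 123.18 = 5.77%.
Change = 5.77% − 10.86% = −5.09 percentage points.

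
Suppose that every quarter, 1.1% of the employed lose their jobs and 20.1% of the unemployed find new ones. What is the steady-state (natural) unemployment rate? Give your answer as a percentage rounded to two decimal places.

At steady state the flows balance: s·E = f·U, so U/(E+U) = s/(s+f).
u* = 1.1 / (1.1 + 20.1) = 1.1 / 21.20 = 5.19%.

Steady-state unemployment rate ≈ 5.19%.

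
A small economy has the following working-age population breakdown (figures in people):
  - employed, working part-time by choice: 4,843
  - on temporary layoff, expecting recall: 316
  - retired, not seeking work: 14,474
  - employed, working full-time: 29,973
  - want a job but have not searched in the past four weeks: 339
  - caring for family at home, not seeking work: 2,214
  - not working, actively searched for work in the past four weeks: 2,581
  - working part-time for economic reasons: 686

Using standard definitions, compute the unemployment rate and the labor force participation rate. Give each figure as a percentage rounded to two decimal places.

Unemployment rate ≈ 7.54%; labor force participation rate ≈ 69.28%.

Employed = 4,843 + 29,973 + 686 = 35,502 (anyone who worked, including part-time for economic reasons, counts as employed).
Unemployed = 316 + 2,581 = 2,897 (jobless and actively searching, or on temporary layoff).
Labor force = 35,502 + 2,897 = 38,399.
Not in labor force = 14,474 + 339 + 2,214 = 17,027 (those not working and not actively searching are outside the labor force — including those who want a job but have given up searching).
Civilian working-age population = 38,399 + 17,027 = 55,426.
Unemployment rate = 2,897 / 38,399 = 7.54%.
Labor force participation rate = 38,399 / 55,426 = 69.28%.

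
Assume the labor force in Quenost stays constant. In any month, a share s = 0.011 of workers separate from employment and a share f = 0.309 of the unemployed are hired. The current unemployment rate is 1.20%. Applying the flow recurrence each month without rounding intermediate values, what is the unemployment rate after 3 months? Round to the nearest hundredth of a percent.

With a fixed labor force, u_{t+1} = u_t + s·(1−u_t) − f·u_t = u_t·(1−s−f) + s.
Here 1−s−f = 0.680 and s = 0.011.
u_1 = 0.012000 × 0.680 + 0.011 = 0.019160.
u_2 = 0.019160 × 0.680 + 0.011 = 0.024029.
u_3 = 0.024029 × 0.680 + 0.011 = 0.027340.

Unemployment rate after three months ≈ 2.73%.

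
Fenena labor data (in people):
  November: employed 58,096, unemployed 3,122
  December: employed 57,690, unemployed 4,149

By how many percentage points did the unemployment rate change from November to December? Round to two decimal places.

November: labor force = 58,096 + 3,122 = 61,218; u = 3,122/61,218 = 5.10%.
December: labor force = 57,690 + 4,149 = 61,839; u = 4,149/61,839 = 6.71%.
Change = 6.71% − 5.10% = +1.61 pp.

The unemployment rate changed by +1.61 percentage points.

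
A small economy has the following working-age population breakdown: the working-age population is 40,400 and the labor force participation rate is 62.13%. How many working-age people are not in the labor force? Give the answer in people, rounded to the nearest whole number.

Share not in the labor force = 1 − 0.6213 = 0.3787.
Not in labor force = 0.3787 × 40,400 ≈ 15,299.

About 15,299 are not in the labor force.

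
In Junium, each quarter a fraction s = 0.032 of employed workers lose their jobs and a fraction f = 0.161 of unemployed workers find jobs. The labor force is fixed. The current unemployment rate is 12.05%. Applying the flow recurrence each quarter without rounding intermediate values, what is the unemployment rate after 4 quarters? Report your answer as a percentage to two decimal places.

With a fixed labor force, u_{t+1} = u_t + s·(1−u_t) − f·u_t = u_t·(1−s−f) + s.
Here 1−s−f = 0.807 and s = 0.032.
u_1 = 0.120500 × 0.807 + 0.032 = 0.129244.
u_2 = 0.129244 × 0.807 + 0.032 = 0.136300.
u_3 = 0.136300 × 0.807 + 0.032 = 0.141994.
u_4 = 0.141994 × 0.807 + 0.032 = 0.146589.

Unemployment rate after four quarters ≈ 14.66%.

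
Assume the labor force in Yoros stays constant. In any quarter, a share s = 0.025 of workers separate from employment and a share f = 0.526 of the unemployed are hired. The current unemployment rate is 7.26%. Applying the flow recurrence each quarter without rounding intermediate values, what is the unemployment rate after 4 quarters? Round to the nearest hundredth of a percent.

Unemployment rate after four quarters ≈ 4.65%.

With a fixed labor force, u_{t+1} = u_t + s·(1−u_t) − f·u_t = u_t·(1−s−f) + s.
Here 1−s−f = 0.449 and s = 0.025.
u_1 = 0.072600 × 0.449 + 0.025 = 0.057597.
u_2 = 0.057597 × 0.449 + 0.025 = 0.050861.
u_3 = 0.050861 × 0.449 + 0.025 = 0.047837.
u_4 = 0.047837 × 0.449 + 0.025 = 0.046479.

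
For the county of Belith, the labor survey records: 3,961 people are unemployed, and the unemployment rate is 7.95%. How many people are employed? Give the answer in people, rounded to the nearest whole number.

Labor force = U / u = 3,961 / 0.0795 ≈ 49,824.
Employed = labor force − unemployed = 49,824 − 3,961 = 45,863.

About 45,863 are employed.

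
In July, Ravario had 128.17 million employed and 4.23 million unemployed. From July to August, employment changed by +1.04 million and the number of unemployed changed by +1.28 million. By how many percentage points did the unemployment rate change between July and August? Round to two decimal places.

July: labor force = 128.17 + 4.23 = 132.40; u = 4.23/132.40 = 3.19%.
August: labor force = 129.21 + 5.51 = 134.72; u = 5.51/134.72 = 4.09%.
Change = 4.09% − 3.19% = +0.90 pp.

The unemployment rate changed by +0.90 percentage points.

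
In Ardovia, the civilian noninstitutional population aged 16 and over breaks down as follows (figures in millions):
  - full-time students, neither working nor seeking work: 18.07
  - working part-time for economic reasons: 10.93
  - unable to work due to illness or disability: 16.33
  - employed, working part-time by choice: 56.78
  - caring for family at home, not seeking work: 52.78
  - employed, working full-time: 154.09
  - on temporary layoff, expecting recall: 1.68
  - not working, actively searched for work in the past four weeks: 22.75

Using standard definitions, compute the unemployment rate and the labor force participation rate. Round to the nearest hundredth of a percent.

Employed = 10.93 + 56.78 + 154.09 = 221.80 million (anyone who worked, including part-time for economic reasons, counts as employed).
Unemployed = 1.68 + 22.75 = 24.43 million (jobless and actively searching, or on temporary layoff).
Labor force = 221.80 + 24.43 = 246.23 million.
Not in labor force = 18.07 + 16.33 + 52.78 = 87.18 million (those not working and not actively searching are outside the labor force).
Civilian working-age population = 246.23 + 87.18 = 333.41 million.
Unemployment rate = 24.43 / 246.23 = 9.92%.
Labor force participation rate = 246.23 / 333.41 = 73.85%.

Unemployment rate ≈ 9.92%; labor force participation rate ≈ 73.85%.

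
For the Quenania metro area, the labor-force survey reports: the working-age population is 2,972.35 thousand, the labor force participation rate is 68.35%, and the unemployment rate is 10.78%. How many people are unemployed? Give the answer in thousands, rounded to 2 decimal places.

About 219.01 thousand are unemployed.

Labor force = 0.6835 × 2,972.35 = 2,031.60 thousand.
Unemployed = 0.1078 × 2,031.60 ≈ 219.01 thousand.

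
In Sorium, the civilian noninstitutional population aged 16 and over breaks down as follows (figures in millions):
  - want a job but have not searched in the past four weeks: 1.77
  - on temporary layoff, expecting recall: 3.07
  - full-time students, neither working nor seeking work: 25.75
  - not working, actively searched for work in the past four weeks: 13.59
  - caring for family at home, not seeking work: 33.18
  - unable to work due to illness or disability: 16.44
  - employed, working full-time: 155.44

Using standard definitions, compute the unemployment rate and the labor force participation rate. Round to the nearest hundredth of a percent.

Employed = 155.44 million.
Unemployed = 3.07 + 13.59 = 16.66 million (jobless and actively searching, or on temporary layoff).
Labor force = 155.44 + 16.66 = 172.10 million.
Not in labor force = 1.77 + 25.75 + 33.18 + 16.44 = 77.14 million (those not working and not actively searching are outside the labor force — including those who want a job but have given up searching).
Civilian working-age population = 172.10 + 77.14 = 249.24 million.
Unemployment rate = 16.66 / 172.10 = 9.68%.
Labor force participation rate = 172.10 / 249.24 = 69.05%.

Unemployment rate ≈ 9.68%; labor force participation rate ≈ 69.05%.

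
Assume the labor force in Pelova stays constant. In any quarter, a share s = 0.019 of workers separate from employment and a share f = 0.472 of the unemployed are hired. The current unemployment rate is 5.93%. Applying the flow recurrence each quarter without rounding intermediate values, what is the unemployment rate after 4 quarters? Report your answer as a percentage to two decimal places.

Unemployment rate after four quarters ≈ 4.01%.

With a fixed labor force, u_{t+1} = u_t + s·(1−u_t) − f·u_t = u_t·(1−s−f) + s.
Here 1−s−f = 0.509 and s = 0.019.
u_1 = 0.059300 × 0.509 + 0.019 = 0.049184.
u_2 = 0.049184 × 0.509 + 0.019 = 0.044035.
u_3 = 0.044035 × 0.509 + 0.019 = 0.041414.
u_4 = 0.041414 × 0.509 + 0.019 = 0.040080.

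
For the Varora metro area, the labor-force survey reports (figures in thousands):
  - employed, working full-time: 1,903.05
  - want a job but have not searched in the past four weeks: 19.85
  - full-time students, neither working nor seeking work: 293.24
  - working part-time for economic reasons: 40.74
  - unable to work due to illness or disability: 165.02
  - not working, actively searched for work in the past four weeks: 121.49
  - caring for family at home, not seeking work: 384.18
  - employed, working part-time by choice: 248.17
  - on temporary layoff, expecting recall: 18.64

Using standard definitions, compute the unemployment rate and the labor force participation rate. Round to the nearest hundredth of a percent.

Employed = 1,903.05 + 40.74 + 248.17 = 2,191.96 thousand (anyone who worked, including part-time for economic reasons, counts as employed).
Unemployed = 121.49 + 18.64 = 140.13 thousand (jobless and actively searching, or on temporary layoff).
Labor force = 2,191.96 + 140.13 = 2,332.09 thousand.
Not in labor force = 19.85 + 293.24 + 165.02 + 384.18 = 862.29 thousand (those not working and not actively searching are outside the labor force — including those who want a job but have given up searching).
Civilian working-age population = 2,332.09 + 862.29 = 3,194.38 thousand.
Unemployment rate = 140.13 / 2,332.09 = 6.01%.
Labor force participation rate = 2,332.09 / 3,194.38 = 73.01%.

Unemployment rate ≈ 6.01%; labor force participation rate ≈ 73.01%.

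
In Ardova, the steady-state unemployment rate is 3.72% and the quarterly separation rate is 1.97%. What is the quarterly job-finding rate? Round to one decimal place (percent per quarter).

From u* = s/(s+f): f = s·(1−u)/u.
f = 1.97 × (1 − 0.0372) / 0.0372 = 1.8967 / 0.0372 ≈ 51.0% per quarter.

Job-finding rate ≈ 51.0% per quarter.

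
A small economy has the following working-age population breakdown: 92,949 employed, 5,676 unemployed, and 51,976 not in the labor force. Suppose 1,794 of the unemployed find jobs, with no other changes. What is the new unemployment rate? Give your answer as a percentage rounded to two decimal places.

New unemployment rate ≈ 3.94%.

Initially, labor force = 92,949 + 5,676 = 98,625, so u = 5,676/98,625 = 5.76%.
After the change, unemployed falls and employed rises by 1,794; labor force unchanged → E = 94,743, U = 3,882, labor force = 98,625.
New unemployment rate = 3,882 / 98,625 = 3.94%.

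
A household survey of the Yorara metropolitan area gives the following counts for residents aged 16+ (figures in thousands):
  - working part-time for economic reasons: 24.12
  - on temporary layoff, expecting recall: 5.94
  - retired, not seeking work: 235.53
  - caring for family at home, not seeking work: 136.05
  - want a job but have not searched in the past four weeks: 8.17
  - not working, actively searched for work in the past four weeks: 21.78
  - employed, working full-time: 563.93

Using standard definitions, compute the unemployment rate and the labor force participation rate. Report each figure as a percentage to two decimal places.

Unemployment rate ≈ 4.50%; labor force participation rate ≈ 61.85%.

Employed = 24.12 + 563.93 = 588.05 thousand (anyone who worked, including part-time for economic reasons, counts as employed).
Unemployed = 5.94 + 21.78 = 27.72 thousand (jobless and actively searching, or on temporary layoff).
Labor force = 588.05 + 27.72 = 615.77 thousand.
Not in labor force = 235.53 + 136.05 + 8.17 = 379.75 thousand (those not working and not actively searching are outside the labor force — including those who want a job but have given up searching).
Civilian working-age population = 615.77 + 379.75 = 995.52 thousand.
Unemployment rate = 27.72 / 615.77 = 4.50%.
Labor force participation rate = 615.77 / 995.52 = 61.85%.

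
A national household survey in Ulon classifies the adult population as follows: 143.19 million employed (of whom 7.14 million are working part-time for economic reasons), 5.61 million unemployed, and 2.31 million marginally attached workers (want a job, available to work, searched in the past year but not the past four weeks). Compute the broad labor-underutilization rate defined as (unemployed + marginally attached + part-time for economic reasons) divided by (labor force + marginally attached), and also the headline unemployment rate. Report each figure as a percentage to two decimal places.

Broad underutilization rate ≈ 9.97%; headline unemployment rate ≈ 3.77%.

Labor force = 143.19 + 5.61 = 148.80 million.
Numerator = 5.61 + 2.31 + 7.14 = 15.06 million.
Denominator = 148.80 + 2.31 = 151.11 million.
Broad rate = 15.06 / 151.11 = 9.97%.
Headline unemployment rate = 5.61 / 148.80 = 3.77%.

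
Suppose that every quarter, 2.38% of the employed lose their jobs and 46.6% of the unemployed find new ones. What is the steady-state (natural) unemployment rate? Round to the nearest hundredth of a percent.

Steady-state unemployment rate ≈ 4.86%.

At steady state the flows balance: s·E = f·U, so U/(E+U) = s/(s+f).
u* = 2.38 / (2.38 + 46.6) = 2.38 / 48.98 = 4.86%.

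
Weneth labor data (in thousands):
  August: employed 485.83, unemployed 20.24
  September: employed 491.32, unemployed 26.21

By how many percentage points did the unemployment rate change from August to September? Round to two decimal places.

August: labor force = 485.83 + 20.24 = 506.07; u = 20.24/506.07 = 4.00%.
September: labor force = 491.32 + 26.21 = 517.53; u = 26.21/517.53 = 5.06%.
Change = 5.06% − 4.00% = +1.06 pp.

The unemployment rate changed by +1.06 percentage points.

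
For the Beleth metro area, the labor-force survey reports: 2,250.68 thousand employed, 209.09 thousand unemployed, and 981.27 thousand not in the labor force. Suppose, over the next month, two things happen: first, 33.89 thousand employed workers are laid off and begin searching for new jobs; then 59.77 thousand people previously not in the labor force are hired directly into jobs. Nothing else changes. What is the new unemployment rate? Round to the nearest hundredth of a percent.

Initially, labor force = 2,250.68 + 209.09 = 2,459.77 thousand, so u = 209.09/2,459.77 = 8.50%.
After the first change, employed falls and unemployed rises by 33.89; labor force unchanged → E = 2,216.79, U = 242.98, labor force = 2,459.77 thousand.
After the second change, employed and labor force both rise by 59.77; unemployed unchanged → E = 2,276.56, U = 242.98, labor force = 2,519.54 thousand.
New unemployment rate = 242.98 / 2,519.54 = 9.64%.

New unemployment rate ≈ 9.64%.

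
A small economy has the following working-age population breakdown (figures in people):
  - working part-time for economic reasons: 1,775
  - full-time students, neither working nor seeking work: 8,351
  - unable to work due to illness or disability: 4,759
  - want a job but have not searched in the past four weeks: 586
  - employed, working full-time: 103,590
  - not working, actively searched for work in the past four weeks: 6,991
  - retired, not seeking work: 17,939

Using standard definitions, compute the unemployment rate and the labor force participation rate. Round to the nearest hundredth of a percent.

Unemployment rate ≈ 6.22%; labor force participation rate ≈ 78.03%.

Employed = 1,775 + 103,590 = 105,365 (anyone who worked, including part-time for economic reasons, counts as employed).
Unemployed = 6,991.
Labor force = 105,365 + 6,991 = 112,356.
Not in labor force = 8,351 + 4,759 + 586 + 17,939 = 31,635 (those not working and not actively searching are outside the labor force — including those who want a job but have given up searching).
Civilian working-age population = 112,356 + 31,635 = 143,991.
Unemployment rate = 6,991 / 112,356 = 6.22%.
Labor force participation rate = 112,356 / 143,991 = 78.03%.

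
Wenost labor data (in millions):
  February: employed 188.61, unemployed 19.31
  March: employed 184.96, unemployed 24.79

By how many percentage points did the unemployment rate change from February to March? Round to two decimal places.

February: labor force = 188.61 + 19.31 = 207.92; u = 19.31/207.92 = 9.29%.
March: labor force = 184.96 + 24.79 = 209.75; u = 24.79/209.75 = 11.82%.
Change = 11.82% − 9.29% = +2.53 pp.

The unemployment rate changed by +2.53 percentage points.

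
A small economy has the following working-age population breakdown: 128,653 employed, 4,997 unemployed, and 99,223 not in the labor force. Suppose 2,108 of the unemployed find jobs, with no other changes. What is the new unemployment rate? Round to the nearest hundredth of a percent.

Initially, labor force = 128,653 + 4,997 = 133,650, so u = 4,997/133,650 = 3.74%.
After the change, unemployed falls and employed rises by 2,108; labor force unchanged → E = 130,761, U = 2,889, labor force = 133,650.
New unemployment rate = 2,889 / 133,650 = 2.16%.

New unemployment rate ≈ 2.16%.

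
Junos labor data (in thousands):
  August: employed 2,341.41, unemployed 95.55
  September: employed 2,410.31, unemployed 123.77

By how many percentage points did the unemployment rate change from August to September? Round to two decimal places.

The unemployment rate changed by +0.96 percentage points.

August: labor force = 2,341.41 + 95.55 = 2,436.96; u = 95.55/2,436.96 = 3.92%.
September: labor force = 2,410.31 + 123.77 = 2,534.08; u = 123.77/2,534.08 = 4.88%.
Change = 4.88% − 3.92% = +0.96 pp.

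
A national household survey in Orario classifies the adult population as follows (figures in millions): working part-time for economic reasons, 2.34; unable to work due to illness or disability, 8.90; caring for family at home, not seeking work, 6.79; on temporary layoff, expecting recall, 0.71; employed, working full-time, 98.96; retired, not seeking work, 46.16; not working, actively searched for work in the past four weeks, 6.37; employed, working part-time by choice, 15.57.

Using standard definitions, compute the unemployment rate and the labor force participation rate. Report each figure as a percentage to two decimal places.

Employed = 2.34 + 98.96 + 15.57 = 116.87 million (anyone who worked, including part-time for economic reasons, counts as employed).
Unemployed = 0.71 + 6.37 = 7.08 million (jobless and actively searching, or on temporary layoff).
Labor force = 116.87 + 7.08 = 123.95 million.
Not in labor force = 8.90 + 6.79 + 46.16 = 61.85 million (those not working and not actively searching are outside the labor force).
Civilian working-age population = 123.95 + 61.85 = 185.80 million.
Unemployment rate = 7.08 / 123.95 = 5.71%.
Labor force participation rate = 123.95 / 185.80 = 66.71%.

Unemployment rate ≈ 5.71%; labor force participation rate ≈ 66.71%.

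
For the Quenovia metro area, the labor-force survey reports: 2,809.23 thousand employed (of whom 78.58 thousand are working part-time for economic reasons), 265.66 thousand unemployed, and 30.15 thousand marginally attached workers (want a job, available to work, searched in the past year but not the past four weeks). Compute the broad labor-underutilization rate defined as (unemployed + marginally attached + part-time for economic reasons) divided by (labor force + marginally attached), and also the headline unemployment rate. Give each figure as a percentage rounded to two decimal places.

Broad underutilization rate ≈ 12.06%; headline unemployment rate ≈ 8.64%.

Labor force = 2,809.23 + 265.66 = 3,074.89 thousand.
Numerator = 265.66 + 30.15 + 78.58 = 374.39 thousand.
Denominator = 3,074.89 + 30.15 = 3,105.04 thousand.
Broad rate = 374.39 / 3,105.04 = 12.06%.
Headline unemployment rate = 265.66 / 3,074.89 = 8.64%.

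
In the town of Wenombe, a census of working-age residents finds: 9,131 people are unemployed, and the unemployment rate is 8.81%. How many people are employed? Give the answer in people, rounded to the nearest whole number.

About 94,513 are employed.

Labor force = U / u = 9,131 / 0.0881 ≈ 103,644.
Employed = labor force − unemployed = 103,644 − 9,131 = 94,513.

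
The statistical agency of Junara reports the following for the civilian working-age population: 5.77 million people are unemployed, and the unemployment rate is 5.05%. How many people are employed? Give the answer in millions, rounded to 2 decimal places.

About 108.49 million are employed.

Labor force = U / u = 5.77 / 0.0505 ≈ 114.26 million.
Employed = labor force − unemployed = 114.26 − 5.77 = 108.49 million.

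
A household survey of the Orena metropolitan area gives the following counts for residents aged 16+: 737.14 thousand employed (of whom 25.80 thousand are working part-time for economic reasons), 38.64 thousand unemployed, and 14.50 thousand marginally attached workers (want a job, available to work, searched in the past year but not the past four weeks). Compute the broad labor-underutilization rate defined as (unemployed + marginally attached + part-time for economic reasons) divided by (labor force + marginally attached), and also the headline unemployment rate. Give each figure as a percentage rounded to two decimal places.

Labor force = 737.14 + 38.64 = 775.78 thousand.
Numerator = 38.64 + 14.50 + 25.80 = 78.94 thousand.
Denominator = 775.78 + 14.50 = 790.28 thousand.
Broad rate = 78.94 / 790.28 = 9.99%.
Headline unemployment rate = 38.64 / 775.78 = 4.98%.

Broad underutilization rate ≈ 9.99%; headline unemployment rate ≈ 4.98%.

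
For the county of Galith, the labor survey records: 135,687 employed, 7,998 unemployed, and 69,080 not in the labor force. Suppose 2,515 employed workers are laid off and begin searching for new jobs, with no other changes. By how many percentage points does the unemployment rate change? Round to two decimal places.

Initially, labor force = 135,687 + 7,998 = 143,685, so u = 7,998/143,685 = 5.57%.
After the change, employed falls and unemployed rises by 2,515; labor force unchanged → E = 133,172, U = 10,513, labor force = 143,685.
New unemployment rate = 10,513 / 143,685 = 7.32%.
Change = 7.32% − 5.57% = +1.75 percentage points.

The unemployment rate changes by +1.75 percentage points.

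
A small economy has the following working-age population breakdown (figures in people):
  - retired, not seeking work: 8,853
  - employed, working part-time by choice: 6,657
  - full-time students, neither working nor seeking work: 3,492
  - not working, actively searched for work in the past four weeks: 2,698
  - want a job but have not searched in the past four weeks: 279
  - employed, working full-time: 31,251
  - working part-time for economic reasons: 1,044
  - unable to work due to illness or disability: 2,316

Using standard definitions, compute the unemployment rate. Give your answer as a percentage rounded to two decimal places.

Employed = 6,657 + 31,251 + 1,044 = 38,952 (anyone who worked, including part-time for economic reasons, counts as employed).
Unemployed = 2,698.
Labor force = 38,952 + 2,698 = 41,650.
Unemployment rate = 2,698 / 41,650 = 6.48%.

Unemployment rate ≈ 6.48%.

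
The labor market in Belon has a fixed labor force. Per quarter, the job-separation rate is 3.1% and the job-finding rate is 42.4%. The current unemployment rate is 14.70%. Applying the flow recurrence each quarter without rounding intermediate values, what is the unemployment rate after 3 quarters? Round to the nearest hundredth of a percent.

Unemployment rate after three quarters ≈ 8.09%.

With a fixed labor force, u_{t+1} = u_t + s·(1−u_t) − f·u_t = u_t·(1−s−f) + s.
Here 1−s−f = 0.545 and s = 0.031.
u_1 = 0.147000 × 0.545 + 0.031 = 0.111115.
u_2 = 0.111115 × 0.545 + 0.031 = 0.091558.
u_3 = 0.091558 × 0.545 + 0.031 = 0.080899.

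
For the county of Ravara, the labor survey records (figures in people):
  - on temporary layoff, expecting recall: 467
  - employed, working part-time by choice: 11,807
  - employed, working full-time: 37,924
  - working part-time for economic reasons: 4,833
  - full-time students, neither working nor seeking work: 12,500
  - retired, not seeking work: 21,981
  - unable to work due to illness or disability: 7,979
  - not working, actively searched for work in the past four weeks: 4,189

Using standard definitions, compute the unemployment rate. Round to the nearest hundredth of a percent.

Employed = 11,807 + 37,924 + 4,833 = 54,564 (anyone who worked, including part-time for economic reasons, counts as employed).
Unemployed = 467 + 4,189 = 4,656 (jobless and actively searching, or on temporary layoff).
Labor force = 54,564 + 4,656 = 59,220.
Unemployment rate = 4,656 / 59,220 = 7.86%.

Unemployment rate ≈ 7.86%.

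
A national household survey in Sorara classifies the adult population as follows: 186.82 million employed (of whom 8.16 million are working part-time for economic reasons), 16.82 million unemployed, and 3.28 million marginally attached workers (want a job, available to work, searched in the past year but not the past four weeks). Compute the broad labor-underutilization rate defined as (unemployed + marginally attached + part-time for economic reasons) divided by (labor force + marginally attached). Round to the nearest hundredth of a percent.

Broad underutilization rate ≈ 13.66%.

Labor force = 186.82 + 16.82 = 203.64 million.
Numerator = 16.82 + 3.28 + 8.16 = 28.26 million.
Denominator = 203.64 + 3.28 = 206.92 million.
Broad rate = 28.26 / 206.92 = 13.66%.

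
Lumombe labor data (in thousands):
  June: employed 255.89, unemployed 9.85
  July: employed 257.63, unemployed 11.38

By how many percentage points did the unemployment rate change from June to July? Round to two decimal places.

The unemployment rate changed by +0.52 percentage points.

June: labor force = 255.89 + 9.85 = 265.74; u = 9.85/265.74 = 3.71%.
July: labor force = 257.63 + 11.38 = 269.01; u = 11.38/269.01 = 4.23%.
Change = 4.23% − 3.71% = +0.52 pp.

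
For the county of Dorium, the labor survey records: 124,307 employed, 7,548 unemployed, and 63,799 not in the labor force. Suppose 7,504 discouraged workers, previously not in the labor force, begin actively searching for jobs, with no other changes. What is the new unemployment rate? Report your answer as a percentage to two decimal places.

Initially, labor force = 124,307 + 7,548 = 131,855, so u = 7,548/131,855 = 5.72%.
After the change, unemployed and labor force both rise by 7,504 → E = 124,307, U = 15,052, labor force = 139,359.
New unemployment rate = 15,052 / 139,359 = 10.80%.

New unemployment rate ≈ 10.80%.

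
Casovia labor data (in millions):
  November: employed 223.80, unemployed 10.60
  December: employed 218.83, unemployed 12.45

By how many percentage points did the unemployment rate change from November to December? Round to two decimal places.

November: labor force = 223.80 + 10.60 = 234.40; u = 10.60/234.40 = 4.52%.
December: labor force = 218.83 + 12.45 = 231.28; u = 12.45/231.28 = 5.38%.
Change = 5.38% − 4.52% = +0.86 pp.

The unemployment rate changed by +0.86 percentage points.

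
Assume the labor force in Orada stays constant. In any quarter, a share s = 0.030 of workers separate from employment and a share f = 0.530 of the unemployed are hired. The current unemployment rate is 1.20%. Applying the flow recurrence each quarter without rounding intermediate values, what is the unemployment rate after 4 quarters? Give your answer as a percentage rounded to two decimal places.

With a fixed labor force, u_{t+1} = u_t + s·(1−u_t) − f·u_t = u_t·(1−s−f) + s.
Here 1−s−f = 0.440 and s = 0.030.
u_1 = 0.012000 × 0.440 + 0.030 = 0.035280.
u_2 = 0.035280 × 0.440 + 0.030 = 0.045523.
u_3 = 0.045523 × 0.440 + 0.030 = 0.050030.
u_4 = 0.050030 × 0.440 + 0.030 = 0.052013.

Unemployment rate after four quarters ≈ 5.20%.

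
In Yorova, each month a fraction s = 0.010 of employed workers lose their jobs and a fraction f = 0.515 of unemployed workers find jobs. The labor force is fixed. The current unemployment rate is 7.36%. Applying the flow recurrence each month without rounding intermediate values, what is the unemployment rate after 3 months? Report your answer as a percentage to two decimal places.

Unemployment rate after three months ≈ 2.49%.

With a fixed labor force, u_{t+1} = u_t + s·(1−u_t) − f·u_t = u_t·(1−s−f) + s.
Here 1−s−f = 0.475 and s = 0.010.
u_1 = 0.073600 × 0.475 + 0.010 = 0.044960.
u_2 = 0.044960 × 0.475 + 0.010 = 0.031356.
u_3 = 0.031356 × 0.475 + 0.010 = 0.024894.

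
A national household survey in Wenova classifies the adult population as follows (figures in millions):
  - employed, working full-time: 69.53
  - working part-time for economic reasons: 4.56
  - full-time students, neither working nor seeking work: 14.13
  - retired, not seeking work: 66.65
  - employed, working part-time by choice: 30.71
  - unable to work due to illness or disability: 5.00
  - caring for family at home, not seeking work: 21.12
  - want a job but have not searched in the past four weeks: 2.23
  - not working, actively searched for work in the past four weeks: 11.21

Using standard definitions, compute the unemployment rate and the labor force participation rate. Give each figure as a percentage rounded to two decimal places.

Employed = 69.53 + 4.56 + 30.71 = 104.80 million (anyone who worked, including part-time for economic reasons, counts as employed).
Unemployed = 11.21 million.
Labor force = 104.80 + 11.21 = 116.01 million.
Not in labor force = 14.13 + 66.65 + 5.00 + 21.12 + 2.23 = 109.13 million (those not working and not actively searching are outside the labor force — including those who want a job but have given up searching).
Civilian working-age population = 116.01 + 109.13 = 225.14 million.
Unemployment rate = 11.21 / 116.01 = 9.66%.
Labor force participation rate = 116.01 / 225.14 = 51.53%.

Unemployment rate ≈ 9.66%; labor force participation rate ≈ 51.53%.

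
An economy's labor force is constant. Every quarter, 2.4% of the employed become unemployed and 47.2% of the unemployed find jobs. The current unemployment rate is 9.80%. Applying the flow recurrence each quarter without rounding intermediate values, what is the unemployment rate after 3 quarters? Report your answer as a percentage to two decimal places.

With a fixed labor force, u_{t+1} = u_t + s·(1−u_t) − f·u_t = u_t·(1−s−f) + s.
Here 1−s−f = 0.504 and s = 0.024.
u_1 = 0.098000 × 0.504 + 0.024 = 0.073392.
u_2 = 0.073392 × 0.504 + 0.024 = 0.060990.
u_3 = 0.060990 × 0.504 + 0.024 = 0.054739.

Unemployment rate after three quarters ≈ 5.47%.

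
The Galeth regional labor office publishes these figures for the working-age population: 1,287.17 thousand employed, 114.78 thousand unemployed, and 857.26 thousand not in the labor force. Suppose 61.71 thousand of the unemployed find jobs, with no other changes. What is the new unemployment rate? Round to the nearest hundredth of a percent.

New unemployment rate ≈ 3.79%.

Initially, labor force = 1,287.17 + 114.78 = 1,401.95 thousand, so u = 114.78/1,401.95 = 8.19%.
After the change, unemployed falls and employed rises by 61.71; labor force unchanged → E = 1,348.88, U = 53.07, labor force = 1,401.95 thousand.
New unemployment rate = 53.07 / 1,401.95 = 3.79%.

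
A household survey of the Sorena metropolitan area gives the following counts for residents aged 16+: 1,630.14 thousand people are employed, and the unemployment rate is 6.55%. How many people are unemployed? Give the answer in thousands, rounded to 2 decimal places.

Let U be the number unemployed. The labor force is E + U, and U/(E+U) = 0.0655.
So U = 0.0655 × 1,630.14 / (1 − 0.0655) = 106.7742 / 0.9345 ≈ 114.26 thousand.

About 114.26 thousand are unemployed.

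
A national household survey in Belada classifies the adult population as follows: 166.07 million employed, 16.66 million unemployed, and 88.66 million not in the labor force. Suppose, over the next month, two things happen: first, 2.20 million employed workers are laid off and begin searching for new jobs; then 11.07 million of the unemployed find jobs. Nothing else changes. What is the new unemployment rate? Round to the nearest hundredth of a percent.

New unemployment rate ≈ 4.26%.

Initially, labor force = 166.07 + 16.66 = 182.73 million, so u = 16.66/182.73 = 9.12%.
After the first change, employed falls and unemployed rises by 2.20; labor force unchanged → E = 163.87, U = 18.86, labor force = 182.73 million.
After the second change, unemployed falls and employed rises by 11.07; labor force unchanged → E = 174.94, U = 7.79, labor force = 182.73 million.
New unemployment rate = 7.79 / 182.73 = 4.26%.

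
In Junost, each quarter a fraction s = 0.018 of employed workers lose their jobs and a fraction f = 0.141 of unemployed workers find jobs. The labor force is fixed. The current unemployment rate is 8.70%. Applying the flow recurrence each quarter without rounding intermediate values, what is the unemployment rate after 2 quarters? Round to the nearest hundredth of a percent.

With a fixed labor force, u_{t+1} = u_t + s·(1−u_t) − f·u_t = u_t·(1−s−f) + s.
Here 1−s−f = 0.841 and s = 0.018.
u_1 = 0.087000 × 0.841 + 0.018 = 0.091167.
u_2 = 0.091167 × 0.841 + 0.018 = 0.094671.

Unemployment rate after two quarters ≈ 9.47%.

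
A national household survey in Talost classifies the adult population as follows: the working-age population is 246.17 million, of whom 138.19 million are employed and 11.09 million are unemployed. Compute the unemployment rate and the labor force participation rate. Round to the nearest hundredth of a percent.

Unemployment rate ≈ 7.43%; labor force participation rate ≈ 60.64%.

Labor force = employed + unemployed = 138.19 + 11.09 = 149.28 million.
Unemployment rate = 11.09 / 149.28 = 7.43%.
Labor force participation rate = 149.28 / 246.17 = 60.64%.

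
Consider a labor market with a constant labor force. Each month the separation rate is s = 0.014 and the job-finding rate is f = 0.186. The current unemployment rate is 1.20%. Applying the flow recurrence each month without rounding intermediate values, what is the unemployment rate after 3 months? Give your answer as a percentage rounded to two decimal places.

Unemployment rate after three months ≈ 4.03%.

With a fixed labor force, u_{t+1} = u_t + s·(1−u_t) − f·u_t = u_t·(1−s−f) + s.
Here 1−s−f = 0.800 and s = 0.014.
u_1 = 0.012000 × 0.800 + 0.014 = 0.023600.
u_2 = 0.023600 × 0.800 + 0.014 = 0.032880.
u_3 = 0.032880 × 0.800 + 0.014 = 0.040304.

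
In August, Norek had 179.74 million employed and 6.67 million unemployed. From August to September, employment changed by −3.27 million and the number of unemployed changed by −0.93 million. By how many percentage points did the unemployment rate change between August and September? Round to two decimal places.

August: labor force = 179.74 + 6.67 = 186.41; u = 6.67/186.41 = 3.58%.
September: labor force = 176.47 + 5.74 = 182.21; u = 5.74/182.21 = 3.15%.
Change = 3.15% − 3.58% = −0.43 pp.

The unemployment rate changed by −0.43 percentage points.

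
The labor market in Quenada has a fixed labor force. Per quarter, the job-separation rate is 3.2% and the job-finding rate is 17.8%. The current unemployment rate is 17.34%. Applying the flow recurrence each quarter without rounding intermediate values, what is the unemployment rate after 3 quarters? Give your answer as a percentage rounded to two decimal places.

Unemployment rate after three quarters ≈ 16.27%.

With a fixed labor force, u_{t+1} = u_t + s·(1−u_t) − f·u_t = u_t·(1−s−f) + s.
Here 1−s−f = 0.790 and s = 0.032.
u_1 = 0.173400 × 0.790 + 0.032 = 0.168986.
u_2 = 0.168986 × 0.790 + 0.032 = 0.165499.
u_3 = 0.165499 × 0.790 + 0.032 = 0.162744.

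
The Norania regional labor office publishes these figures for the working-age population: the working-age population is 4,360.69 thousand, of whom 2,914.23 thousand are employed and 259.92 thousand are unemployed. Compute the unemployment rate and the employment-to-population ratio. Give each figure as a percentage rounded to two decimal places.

Labor force = employed + unemployed = 2,914.23 + 259.92 = 3,174.15 thousand.
Unemployment rate = 259.92 / 3,174.15 = 8.19%.
Employment-population ratio = 2,914.23 / 4,360.69 = 66.83%.

Unemployment rate ≈ 8.19%; employment-population ratio ≈ 66.83%.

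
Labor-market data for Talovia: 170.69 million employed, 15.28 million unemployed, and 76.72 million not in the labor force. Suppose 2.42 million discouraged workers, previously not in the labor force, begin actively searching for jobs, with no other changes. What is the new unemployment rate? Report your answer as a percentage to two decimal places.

New unemployment rate ≈ 9.40%.

Initially, labor force = 170.69 + 15.28 = 185.97 million, so u = 15.28/185.97 = 8.22%.
After the change, unemployed and labor force both rise by 2.42 → E = 170.69, U = 17.70, labor force = 188.39 million.
New unemployment rate = 17.70 / 188.39 = 9.40%.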